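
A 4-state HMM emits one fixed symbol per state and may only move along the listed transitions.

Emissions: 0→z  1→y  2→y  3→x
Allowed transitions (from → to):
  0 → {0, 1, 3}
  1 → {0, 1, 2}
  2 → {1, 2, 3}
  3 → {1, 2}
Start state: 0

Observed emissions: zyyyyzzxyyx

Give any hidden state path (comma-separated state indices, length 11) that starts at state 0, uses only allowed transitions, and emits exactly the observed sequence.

  pos 0: z in {0}, choose 0; start
  pos 1: y in {1,2}, choose 1; 0->1 ok
  pos 2: y in {1,2}, choose 1; 1->1 ok
  pos 3: y in {1,2}, choose 1; 1->1 ok
  pos 4: y in {1,2}, choose 1; 1->1 ok
  pos 5: z in {0}, choose 0; 1->0 ok
  pos 6: z in {0}, choose 0; 0->0 ok
  pos 7: x in {3}, choose 3; 0->3 ok
  pos 8: y in {1,2}, choose 1; 3->1 ok
  pos 9: y in {1,2}, choose 2; 1->2 ok
  pos 10: x in {3}, choose 3; 2->3 ok

0,1,1,1,1,0,0,3,1,2,3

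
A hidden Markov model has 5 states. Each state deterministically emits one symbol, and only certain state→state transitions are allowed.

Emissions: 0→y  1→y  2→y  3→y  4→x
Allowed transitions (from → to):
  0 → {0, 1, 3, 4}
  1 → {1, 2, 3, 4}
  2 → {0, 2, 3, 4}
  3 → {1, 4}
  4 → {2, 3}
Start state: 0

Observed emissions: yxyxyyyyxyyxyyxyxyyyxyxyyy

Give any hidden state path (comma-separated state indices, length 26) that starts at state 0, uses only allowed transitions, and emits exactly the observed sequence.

  t0 'y' -> {0,1,2,3}, take 0 (start)
  t1 'x' -> {4}, take 4 (0->4 ok)
  t2 'y' -> {0,1,2,3}, take 3 (4->3 ok)
  t3 'x' -> {4}, take 4 (3->4 ok)
  t4 'y' -> {0,1,2,3}, take 3 (4->3 ok)
  t5 'y' -> {0,1,2,3}, take 1 (3->1 ok)
  t6 'y' -> {0,1,2,3}, take 3 (1->3 ok)
  t7 'y' -> {0,1,2,3}, take 1 (3->1 ok)
  t8 'x' -> {4}, take 4 (1->4 ok)
  t9 'y' -> {0,1,2,3}, take 3 (4->3 ok)
  t10 'y' -> {0,1,2,3}, take 1 (3->1 ok)
  t11 'x' -> {4}, take 4 (1->4 ok)
  t12 'y' -> {0,1,2,3}, take 3 (4->3 ok)
  t13 'y' -> {0,1,2,3}, take 1 (3->1 ok)
  t14 'x' -> {4}, take 4 (1->4 ok)
  t15 'y' -> {0,1,2,3}, take 3 (4->3 ok)
  t16 'x' -> {4}, take 4 (3->4 ok)
  t17 'y' -> {0,1,2,3}, take 3 (4->3 ok)
  t18 'y' -> {0,1,2,3}, take 1 (3->1 ok)
  t19 'y' -> {0,1,2,3}, take 3 (1->3 ok)
  t20 'x' -> {4}, take 4 (3->4 ok)
  t21 'y' -> {0,1,2,3}, take 3 (4->3 ok)
  t22 'x' -> {4}, take 4 (3->4 ok)
  t23 'y' -> {0,1,2,3}, take 2 (4->2 ok)
  t24 'y' -> {0,1,2,3}, take 2 (2->2 ok)
  t25 'y' -> {0,1,2,3}, take 2 (2->2 ok)

0,4,3,4,3,1,3,1,4,3,1,4,3,1,4,3,4,3,1,3,4,3,4,2,2,2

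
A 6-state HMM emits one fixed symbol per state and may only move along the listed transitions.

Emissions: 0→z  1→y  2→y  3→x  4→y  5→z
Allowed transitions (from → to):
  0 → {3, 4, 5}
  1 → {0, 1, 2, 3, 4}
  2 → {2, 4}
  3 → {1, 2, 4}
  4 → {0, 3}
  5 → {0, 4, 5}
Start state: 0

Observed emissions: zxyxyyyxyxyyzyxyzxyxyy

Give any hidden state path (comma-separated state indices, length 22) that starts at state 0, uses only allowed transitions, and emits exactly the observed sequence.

0,3,4,3,2,2,4,3,4,3,1,1,0,4,3,4,0,3,4,3,1,1

  0: obs=z cand={0,5} pick 0 [start]
  1: obs=x cand={3} pick 3 [0->3 ok]
  2: obs=y cand={1,2,4} pick 4 [3->4 ok]
  3: obs=x cand={3} pick 3 [4->3 ok]
  4: obs=y cand={1,2,4} pick 2 [3->2 ok]
  5: obs=y cand={1,2,4} pick 2 [2->2 ok]
  6: obs=y cand={1,2,4} pick 4 [2->4 ok]
  7: obs=x cand={3} pick 3 [4->3 ok]
  8: obs=y cand={1,2,4} pick 4 [3->4 ok]
  9: obs=x cand={3} pick 3 [4->3 ok]
  10: obs=y cand={1,2,4} pick 1 [3->1 ok]
  11: obs=y cand={1,2,4} pick 1 [1->1 ok]
  12: obs=z cand={0,5} pick 0 [1->0 ok]
  13: obs=y cand={1,2,4} pick 4 [0->4 ok]
  14: obs=x cand={3} pick 3 [4->3 ok]
  15: obs=y cand={1,2,4} pick 4 [3->4 ok]
  16: obs=z cand={0,5} pick 0 [4->0 ok]
  17: obs=x cand={3} pick 3 [0->3 ok]
  18: obs=y cand={1,2,4} pick 4 [3->4 ok]
  19: obs=x cand={3} pick 3 [4->3 ok]
  20: obs=y cand={1,2,4} pick 1 [3->1 ok]
  21: obs=y cand={1,2,4} pick 1 [1->1 ok]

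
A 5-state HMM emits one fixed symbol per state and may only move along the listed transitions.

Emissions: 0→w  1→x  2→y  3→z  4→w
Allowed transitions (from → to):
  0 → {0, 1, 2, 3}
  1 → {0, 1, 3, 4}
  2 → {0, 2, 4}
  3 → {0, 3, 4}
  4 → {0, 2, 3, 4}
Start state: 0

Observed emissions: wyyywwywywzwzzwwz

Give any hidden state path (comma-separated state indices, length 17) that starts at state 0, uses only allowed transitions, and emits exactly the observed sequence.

  0: obs=w cand={0,4} pick 0 [start]
  1: obs=y cand={2} pick 2 [0->2 ok]
  2: obs=y cand={2} pick 2 [2->2 ok]
  3: obs=y cand={2} pick 2 [2->2 ok]
  4: obs=w cand={0,4} pick 4 [2->4 ok]
  5: obs=w cand={0,4} pick 4 [4->4 ok]
  6: obs=y cand={2} pick 2 [4->2 ok]
  7: obs=w cand={0,4} pick 4 [2->4 ok]
  8: obs=y cand={2} pick 2 [4->2 ok]
  9: obs=w cand={0,4} pick 0 [2->0 ok]
  10: obs=z cand={3} pick 3 [0->3 ok]
  11: obs=w cand={0,4} pick 0 [3->0 ok]
  12: obs=z cand={3} pick 3 [0->3 ok]
  13: obs=z cand={3} pick 3 [3->3 ok]
  14: obs=w cand={0,4} pick 4 [3->4 ok]
  15: obs=w cand={0,4} pick 0 [4->0 ok]
  16: obs=z cand={3} pick 3 [0->3 ok]

0,2,2,2,4,4,2,4,2,0,3,0,3,3,4,0,3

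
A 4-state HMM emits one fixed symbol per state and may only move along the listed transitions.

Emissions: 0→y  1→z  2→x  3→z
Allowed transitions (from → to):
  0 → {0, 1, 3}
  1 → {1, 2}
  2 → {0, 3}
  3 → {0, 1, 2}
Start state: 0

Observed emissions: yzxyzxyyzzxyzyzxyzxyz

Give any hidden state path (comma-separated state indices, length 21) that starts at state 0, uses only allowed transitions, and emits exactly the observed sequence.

  [0] y  {0}  => 0  start
  [1] z  {1,3}  => 1  0->1 ok
  [2] x  {2}  => 2  1->2 ok
  [3] y  {0}  => 0  2->0 ok
  [4] z  {1,3}  => 1  0->1 ok
  [5] x  {2}  => 2  1->2 ok
  [6] y  {0}  => 0  2->0 ok
  [7] y  {0}  => 0  0->0 ok
  [8] z  {1,3}  => 3  0->3 ok
  [9] z  {1,3}  => 1  3->1 ok
  [10] x  {2}  => 2  1->2 ok
  [11] y  {0}  => 0  2->0 ok
  [12] z  {1,3}  => 3  0->3 ok
  [13] y  {0}  => 0  3->0 ok
  [14] z  {1,3}  => 1  0->1 ok
  [15] x  {2}  => 2  1->2 ok
  [16] y  {0}  => 0  2->0 ok
  [17] z  {1,3}  => 1  0->1 ok
  [18] x  {2}  => 2  1->2 ok
  [19] y  {0}  => 0  2->0 ok
  [20] z  {1,3}  => 3  0->3 ok

0,1,2,0,1,2,0,0,3,1,2,0,3,0,1,2,0,1,2,0,3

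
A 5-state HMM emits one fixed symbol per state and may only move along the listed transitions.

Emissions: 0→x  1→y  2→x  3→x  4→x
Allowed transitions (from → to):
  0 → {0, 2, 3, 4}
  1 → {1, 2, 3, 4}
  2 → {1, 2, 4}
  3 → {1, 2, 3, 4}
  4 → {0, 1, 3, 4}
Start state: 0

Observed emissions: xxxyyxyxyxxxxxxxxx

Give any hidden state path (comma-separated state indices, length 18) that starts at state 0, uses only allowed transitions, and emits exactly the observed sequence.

0,0,3,1,1,2,1,2,1,2,4,4,4,0,2,2,4,0

  0: obs=x cand={0,2,3,4} pick 0 [start]
  1: obs=x cand={0,2,3,4} pick 0 [0->0 ok]
  2: obs=x cand={0,2,3,4} pick 3 [0->3 ok]
  3: obs=y cand={1} pick 1 [3->1 ok]
  4: obs=y cand={1} pick 1 [1->1 ok]
  5: obs=x cand={0,2,3,4} pick 2 [1->2 ok]
  6: obs=y cand={1} pick 1 [2->1 ok]
  7: obs=x cand={0,2,3,4} pick 2 [1->2 ok]
  8: obs=y cand={1} pick 1 [2->1 ok]
  9: obs=x cand={0,2,3,4} pick 2 [1->2 ok]
  10: obs=x cand={0,2,3,4} pick 4 [2->4 ok]
  11: obs=x cand={0,2,3,4} pick 4 [4->4 ok]
  12: obs=x cand={0,2,3,4} pick 4 [4->4 ok]
  13: obs=x cand={0,2,3,4} pick 0 [4->0 ok]
  14: obs=x cand={0,2,3,4} pick 2 [0->2 ok]
  15: obs=x cand={0,2,3,4} pick 2 [2->2 ok]
  16: obs=x cand={0,2,3,4} pick 4 [2->4 ok]
  17: obs=x cand={0,2,3,4} pick 0 [4->0 ok]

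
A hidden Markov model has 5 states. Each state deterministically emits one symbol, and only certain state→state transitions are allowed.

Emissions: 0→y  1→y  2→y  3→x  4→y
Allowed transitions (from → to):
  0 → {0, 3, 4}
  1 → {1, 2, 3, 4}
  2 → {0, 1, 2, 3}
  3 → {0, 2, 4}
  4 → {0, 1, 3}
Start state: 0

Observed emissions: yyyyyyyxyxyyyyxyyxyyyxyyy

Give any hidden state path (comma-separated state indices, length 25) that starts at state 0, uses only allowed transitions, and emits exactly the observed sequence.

  pos 0: y in {0,1,2,4}, choose 0; start
  pos 1: y in {0,1,2,4}, choose 0; 0->0 ok
  pos 2: y in {0,1,2,4}, choose 4; 0->4 ok
  pos 3: y in {0,1,2,4}, choose 1; 4->1 ok
  pos 4: y in {0,1,2,4}, choose 1; 1->1 ok
  pos 5: y in {0,1,2,4}, choose 4; 1->4 ok
  pos 6: y in {0,1,2,4}, choose 0; 4->0 ok
  pos 7: x in {3}, choose 3; 0->3 ok
  pos 8: y in {0,1,2,4}, choose 4; 3->4 ok
  pos 9: x in {3}, choose 3; 4->3 ok
  pos 10: y in {0,1,2,4}, choose 4; 3->4 ok
  pos 11: y in {0,1,2,4}, choose 0; 4->0 ok
  pos 12: y in {0,1,2,4}, choose 4; 0->4 ok
  pos 13: y in {0,1,2,4}, choose 1; 4->1 ok
  pos 14: x in {3}, choose 3; 1->3 ok
  pos 15: y in {0,1,2,4}, choose 2; 3->2 ok
  pos 16: y in {0,1,2,4}, choose 1; 2->1 ok
  pos 17: x in {3}, choose 3; 1->3 ok
  pos 18: y in {0,1,2,4}, choose 0; 3->0 ok
  pos 19: y in {0,1,2,4}, choose 4; 0->4 ok
  pos 20: y in {0,1,2,4}, choose 1; 4->1 ok
  pos 21: x in {3}, choose 3; 1->3 ok
  pos 22: y in {0,1,2,4}, choose 4; 3->4 ok
  pos 23: y in {0,1,2,4}, choose 1; 4->1 ok
  pos 24: y in {0,1,2,4}, choose 4; 1->4 ok

0,0,4,1,1,4,0,3,4,3,4,0,4,1,3,2,1,3,0,4,1,3,4,1,4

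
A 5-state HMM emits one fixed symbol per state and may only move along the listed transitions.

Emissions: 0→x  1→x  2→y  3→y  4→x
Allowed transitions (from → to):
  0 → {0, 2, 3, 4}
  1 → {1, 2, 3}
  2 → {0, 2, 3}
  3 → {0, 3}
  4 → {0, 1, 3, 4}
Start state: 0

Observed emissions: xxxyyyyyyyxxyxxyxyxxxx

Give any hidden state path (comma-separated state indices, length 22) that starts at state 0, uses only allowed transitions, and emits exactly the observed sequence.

  pos 0: x in {0,1,4}, choose 0; start
  pos 1: x in {0,1,4}, choose 0; 0->0 ok
  pos 2: x in {0,1,4}, choose 0; 0->0 ok
  pos 3: y in {2,3}, choose 2; 0->2 ok
  pos 4: y in {2,3}, choose 3; 2->3 ok
  pos 5: y in {2,3}, choose 3; 3->3 ok
  pos 6: y in {2,3}, choose 3; 3->3 ok
  pos 7: y in {2,3}, choose 3; 3->3 ok
  pos 8: y in {2,3}, choose 3; 3->3 ok
  pos 9: y in {2,3}, choose 3; 3->3 ok
  pos 10: x in {0,1,4}, choose 0; 3->0 ok
  pos 11: x in {0,1,4}, choose 0; 0->0 ok
  pos 12: y in {2,3}, choose 3; 0->3 ok
  pos 13: x in {0,1,4}, choose 0; 3->0 ok
  pos 14: x in {0,1,4}, choose 4; 0->4 ok
  pos 15: y in {2,3}, choose 3; 4->3 ok
  pos 16: x in {0,1,4}, choose 0; 3->0 ok
  pos 17: y in {2,3}, choose 2; 0->2 ok
  pos 18: x in {0,1,4}, choose 0; 2->0 ok
  pos 19: x in {0,1,4}, choose 4; 0->4 ok
  pos 20: x in {0,1,4}, choose 4; 4->4 ok
  pos 21: x in {0,1,4}, choose 1; 4->1 ok

0,0,0,2,3,3,3,3,3,3,0,0,3,0,4,3,0,2,0,4,4,1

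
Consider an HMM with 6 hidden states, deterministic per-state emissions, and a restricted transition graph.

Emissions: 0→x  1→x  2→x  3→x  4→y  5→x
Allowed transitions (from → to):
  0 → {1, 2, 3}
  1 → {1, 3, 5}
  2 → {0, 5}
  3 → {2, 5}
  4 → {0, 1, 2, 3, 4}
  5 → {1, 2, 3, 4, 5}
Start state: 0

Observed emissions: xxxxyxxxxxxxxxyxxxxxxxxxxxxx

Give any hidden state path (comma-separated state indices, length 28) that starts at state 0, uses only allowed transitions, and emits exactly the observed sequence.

0,2,5,5,4,2,0,1,1,5,2,5,1,5,4,0,1,5,3,5,2,0,3,2,0,1,3,5

  [0] x  {0,1,2,3,5}  => 0  start
  [1] x  {0,1,2,3,5}  => 2  0->2 ok
  [2] x  {0,1,2,3,5}  => 5  2->5 ok
  [3] x  {0,1,2,3,5}  => 5  5->5 ok
  [4] y  {4}  => 4  5->4 ok
  [5] x  {0,1,2,3,5}  => 2  4->2 ok
  [6] x  {0,1,2,3,5}  => 0  2->0 ok
  [7] x  {0,1,2,3,5}  => 1  0->1 ok
  [8] x  {0,1,2,3,5}  => 1  1->1 ok
  [9] x  {0,1,2,3,5}  => 5  1->5 ok
  [10] x  {0,1,2,3,5}  => 2  5->2 ok
  [11] x  {0,1,2,3,5}  => 5  2->5 ok
  [12] x  {0,1,2,3,5}  => 1  5->1 ok
  [13] x  {0,1,2,3,5}  => 5  1->5 ok
  [14] y  {4}  => 4  5->4 ok
  [15] x  {0,1,2,3,5}  => 0  4->0 ok
  [16] x  {0,1,2,3,5}  => 1  0->1 ok
  [17] x  {0,1,2,3,5}  => 5  1->5 ok
  [18] x  {0,1,2,3,5}  => 3  5->3 ok
  [19] x  {0,1,2,3,5}  => 5  3->5 ok
  [20] x  {0,1,2,3,5}  => 2  5->2 ok
  [21] x  {0,1,2,3,5}  => 0  2->0 ok
  [22] x  {0,1,2,3,5}  => 3  0->3 ok
  [23] x  {0,1,2,3,5}  => 2  3->2 ok
  [24] x  {0,1,2,3,5}  => 0  2->0 ok
  [25] x  {0,1,2,3,5}  => 1  0->1 ok
  [26] x  {0,1,2,3,5}  => 3  1->3 ok
  [27] x  {0,1,2,3,5}  => 5  3->5 ok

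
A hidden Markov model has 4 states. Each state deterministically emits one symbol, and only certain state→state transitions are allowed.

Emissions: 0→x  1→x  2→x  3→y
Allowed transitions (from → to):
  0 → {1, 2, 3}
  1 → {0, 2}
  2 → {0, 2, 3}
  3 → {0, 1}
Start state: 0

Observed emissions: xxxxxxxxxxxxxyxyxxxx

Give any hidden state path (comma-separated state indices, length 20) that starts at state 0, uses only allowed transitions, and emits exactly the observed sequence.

  0: obs=x cand={0,1,2} pick 0 [start]
  1: obs=x cand={0,1,2} pick 1 [0->1 ok]
  2: obs=x cand={0,1,2} pick 2 [1->2 ok]
  3: obs=x cand={0,1,2} pick 2 [2->2 ok]
  4: obs=x cand={0,1,2} pick 2 [2->2 ok]
  5: obs=x cand={0,1,2} pick 2 [2->2 ok]
  6: obs=x cand={0,1,2} pick 0 [2->0 ok]
  7: obs=x cand={0,1,2} pick 1 [0->1 ok]
  8: obs=x cand={0,1,2} pick 0 [1->0 ok]
  9: obs=x cand={0,1,2} pick 1 [0->1 ok]
  10: obs=x cand={0,1,2} pick 0 [1->0 ok]
  11: obs=x cand={0,1,2} pick 1 [0->1 ok]
  12: obs=x cand={0,1,2} pick 2 [1->2 ok]
  13: obs=y cand={3} pick 3 [2->3 ok]
  14: obs=x cand={0,1,2} pick 0 [3->0 ok]
  15: obs=y cand={3} pick 3 [0->3 ok]
  16: obs=x cand={0,1,2} pick 1 [3->1 ok]
  17: obs=x cand={0,1,2} pick 0 [1->0 ok]
  18: obs=x cand={0,1,2} pick 2 [0->2 ok]
  19: obs=x cand={0,1,2} pick 0 [2->0 ok]

0,1,2,2,2,2,0,1,0,1,0,1,2,3,0,3,1,0,2,0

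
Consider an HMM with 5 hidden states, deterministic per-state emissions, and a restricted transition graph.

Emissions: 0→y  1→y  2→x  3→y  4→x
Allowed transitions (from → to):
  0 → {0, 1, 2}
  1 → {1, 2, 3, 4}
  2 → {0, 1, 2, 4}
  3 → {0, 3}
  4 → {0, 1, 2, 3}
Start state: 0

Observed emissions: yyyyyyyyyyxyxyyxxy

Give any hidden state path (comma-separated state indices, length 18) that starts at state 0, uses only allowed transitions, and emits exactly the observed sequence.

  pos 0: y in {0,1,3}, choose 0; start
  pos 1: y in {0,1,3}, choose 1; 0->1 ok
  pos 2: y in {0,1,3}, choose 3; 1->3 ok
  pos 3: y in {0,1,3}, choose 3; 3->3 ok
  pos 4: y in {0,1,3}, choose 3; 3->3 ok
  pos 5: y in {0,1,3}, choose 3; 3->3 ok
  pos 6: y in {0,1,3}, choose 0; 3->0 ok
  pos 7: y in {0,1,3}, choose 1; 0->1 ok
  pos 8: y in {0,1,3}, choose 3; 1->3 ok
  pos 9: y in {0,1,3}, choose 0; 3->0 ok
  pos 10: x in {2,4}, choose 2; 0->2 ok
  pos 11: y in {0,1,3}, choose 0; 2->0 ok
  pos 12: x in {2,4}, choose 2; 0->2 ok
  pos 13: y in {0,1,3}, choose 0; 2->0 ok
  pos 14: y in {0,1,3}, choose 0; 0->0 ok
  pos 15: x in {2,4}, choose 2; 0->2 ok
  pos 16: x in {2,4}, choose 4; 2->4 ok
  pos 17: y in {0,1,3}, choose 3; 4->3 ok

0,1,3,3,3,3,0,1,3,0,2,0,2,0,0,2,4,3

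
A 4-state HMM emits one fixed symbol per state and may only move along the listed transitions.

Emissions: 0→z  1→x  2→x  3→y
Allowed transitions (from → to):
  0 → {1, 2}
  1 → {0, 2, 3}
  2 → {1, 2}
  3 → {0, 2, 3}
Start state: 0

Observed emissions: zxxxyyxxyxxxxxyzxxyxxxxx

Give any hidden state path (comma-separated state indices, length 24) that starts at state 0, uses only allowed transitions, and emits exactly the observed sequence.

  0: obs=z cand={0} pick 0 [start]
  1: obs=x cand={1,2} pick 2 [0->2 ok]
  2: obs=x cand={1,2} pick 2 [2->2 ok]
  3: obs=x cand={1,2} pick 1 [2->1 ok]
  4: obs=y cand={3} pick 3 [1->3 ok]
  5: obs=y cand={3} pick 3 [3->3 ok]
  6: obs=x cand={1,2} pick 2 [3->2 ok]
  7: obs=x cand={1,2} pick 1 [2->1 ok]
  8: obs=y cand={3} pick 3 [1->3 ok]
  9: obs=x cand={1,2} pick 2 [3->2 ok]
  10: obs=x cand={1,2} pick 2 [2->2 ok]
  11: obs=x cand={1,2} pick 1 [2->1 ok]
  12: obs=x cand={1,2} pick 2 [1->2 ok]
  13: obs=x cand={1,2} pick 1 [2->1 ok]
  14: obs=y cand={3} pick 3 [1->3 ok]
  15: obs=z cand={0} pick 0 [3->0 ok]
  16: obs=x cand={1,2} pick 2 [0->2 ok]
  17: obs=x cand={1,2} pick 1 [2->1 ok]
  18: obs=y cand={3} pick 3 [1->3 ok]
  19: obs=x cand={1,2} pick 2 [3->2 ok]
  20: obs=x cand={1,2} pick 1 [2->1 ok]
  21: obs=x cand={1,2} pick 2 [1->2 ok]
  22: obs=x cand={1,2} pick 1 [2->1 ok]
  23: obs=x cand={1,2} pick 2 [1->2 ok]

0,2,2,1,3,3,2,1,3,2,2,1,2,1,3,0,2,1,3,2,1,2,1,2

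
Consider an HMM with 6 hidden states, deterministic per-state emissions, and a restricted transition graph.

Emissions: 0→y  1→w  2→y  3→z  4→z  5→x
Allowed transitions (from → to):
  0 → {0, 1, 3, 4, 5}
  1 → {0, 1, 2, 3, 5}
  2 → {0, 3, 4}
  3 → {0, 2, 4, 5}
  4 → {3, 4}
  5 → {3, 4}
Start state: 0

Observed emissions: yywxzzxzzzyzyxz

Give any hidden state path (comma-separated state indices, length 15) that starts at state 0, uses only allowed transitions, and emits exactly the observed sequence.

0,0,1,5,4,3,5,3,4,3,2,3,0,5,4

  [0] y  {0,2}  => 0  start
  [1] y  {0,2}  => 0  0->0 ok
  [2] w  {1}  => 1  0->1 ok
  [3] x  {5}  => 5  1->5 ok
  [4] z  {3,4}  => 4  5->4 ok
  [5] z  {3,4}  => 3  4->3 ok
  [6] x  {5}  => 5  3->5 ok
  [7] z  {3,4}  => 3  5->3 ok
  [8] z  {3,4}  => 4  3->4 ok
  [9] z  {3,4}  => 3  4->3 ok
  [10] y  {0,2}  => 2  3->2 ok
  [11] z  {3,4}  => 3  2->3 ok
  [12] y  {0,2}  => 0  3->0 ok
  [13] x  {5}  => 5  0->5 ok
  [14] z  {3,4}  => 4  5->4 ok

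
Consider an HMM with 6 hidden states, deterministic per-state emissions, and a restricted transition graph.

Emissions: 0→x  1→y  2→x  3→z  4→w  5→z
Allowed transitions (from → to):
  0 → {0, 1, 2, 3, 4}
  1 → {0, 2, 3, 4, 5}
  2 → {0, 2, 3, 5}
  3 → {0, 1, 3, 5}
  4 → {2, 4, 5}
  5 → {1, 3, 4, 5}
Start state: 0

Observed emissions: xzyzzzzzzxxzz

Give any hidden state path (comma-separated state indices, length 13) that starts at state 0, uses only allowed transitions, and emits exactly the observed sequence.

  [0] x  {0,2}  => 0  start
  [1] z  {3,5}  => 3  0->3 ok
  [2] y  {1}  => 1  3->1 ok
  [3] z  {3,5}  => 3  1->3 ok
  [4] z  {3,5}  => 5  3->5 ok
  [5] z  {3,5}  => 3  5->3 ok
  [6] z  {3,5}  => 5  3->5 ok
  [7] z  {3,5}  => 5  5->5 ok
  [8] z  {3,5}  => 3  5->3 ok
  [9] x  {0,2}  => 0  3->0 ok
  [10] x  {0,2}  => 2  0->2 ok
  [11] z  {3,5}  => 3  2->3 ok
  [12] z  {3,5}  => 5  3->5 ok

0,3,1,3,5,3,5,5,3,0,2,3,5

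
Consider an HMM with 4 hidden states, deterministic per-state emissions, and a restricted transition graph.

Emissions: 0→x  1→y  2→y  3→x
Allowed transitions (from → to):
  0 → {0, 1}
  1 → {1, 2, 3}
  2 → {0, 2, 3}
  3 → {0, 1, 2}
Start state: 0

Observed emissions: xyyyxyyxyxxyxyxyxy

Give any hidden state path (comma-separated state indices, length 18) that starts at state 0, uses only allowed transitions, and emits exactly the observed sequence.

  t0 'x' -> {0,3}, take 0 (start)
  t1 'y' -> {1,2}, take 1 (0->1 ok)
  t2 'y' -> {1,2}, take 2 (1->2 ok)
  t3 'y' -> {1,2}, take 2 (2->2 ok)
  t4 'x' -> {0,3}, take 0 (2->0 ok)
  t5 'y' -> {1,2}, take 1 (0->1 ok)
  t6 'y' -> {1,2}, take 1 (1->1 ok)
  t7 'x' -> {0,3}, take 3 (1->3 ok)
  t8 'y' -> {1,2}, take 2 (3->2 ok)
  t9 'x' -> {0,3}, take 0 (2->0 ok)
  t10 'x' -> {0,3}, take 0 (0->0 ok)
  t11 'y' -> {1,2}, take 1 (0->1 ok)
  t12 'x' -> {0,3}, take 3 (1->3 ok)
  t13 'y' -> {1,2}, take 2 (3->2 ok)
  t14 'x' -> {0,3}, take 3 (2->3 ok)
  t15 'y' -> {1,2}, take 1 (3->1 ok)
  t16 'x' -> {0,3}, take 3 (1->3 ok)
  t17 'y' -> {1,2}, take 1 (3->1 ok)

0,1,2,2,0,1,1,3,2,0,0,1,3,2,3,1,3,1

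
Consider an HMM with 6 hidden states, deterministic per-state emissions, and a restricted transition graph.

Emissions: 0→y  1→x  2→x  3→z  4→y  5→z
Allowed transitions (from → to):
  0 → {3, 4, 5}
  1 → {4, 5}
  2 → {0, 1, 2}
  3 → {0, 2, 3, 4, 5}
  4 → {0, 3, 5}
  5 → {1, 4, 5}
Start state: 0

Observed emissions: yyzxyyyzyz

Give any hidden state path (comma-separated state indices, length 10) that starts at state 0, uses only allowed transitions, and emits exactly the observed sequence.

0,4,5,1,4,0,4,5,4,5

  t0 'y' -> {0,4}, take 0 (start)
  t1 'y' -> {0,4}, take 4 (0->4 ok)
  t2 'z' -> {3,5}, take 5 (4->5 ok)
  t3 'x' -> {1,2}, take 1 (5->1 ok)
  t4 'y' -> {0,4}, take 4 (1->4 ok)
  t5 'y' -> {0,4}, take 0 (4->0 ok)
  t6 'y' -> {0,4}, take 4 (0->4 ok)
  t7 'z' -> {3,5}, take 5 (4->5 ok)
  t8 'y' -> {0,4}, take 4 (5->4 ok)
  t9 'z' -> {3,5}, take 5 (4->5 ok)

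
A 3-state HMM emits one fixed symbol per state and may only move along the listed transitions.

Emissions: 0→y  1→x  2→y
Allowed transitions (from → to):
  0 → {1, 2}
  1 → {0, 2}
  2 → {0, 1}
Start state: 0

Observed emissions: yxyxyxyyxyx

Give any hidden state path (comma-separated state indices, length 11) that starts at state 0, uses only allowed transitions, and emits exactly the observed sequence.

  0: obs=y cand={0,2} pick 0 [start]
  1: obs=x cand={1} pick 1 [0->1 ok]
  2: obs=y cand={0,2} pick 0 [1->0 ok]
  3: obs=x cand={1} pick 1 [0->1 ok]
  4: obs=y cand={0,2} pick 2 [1->2 ok]
  5: obs=x cand={1} pick 1 [2->1 ok]
  6: obs=y cand={0,2} pick 2 [1->2 ok]
  7: obs=y cand={0,2} pick 0 [2->0 ok]
  8: obs=x cand={1} pick 1 [0->1 ok]
  9: obs=y cand={0,2} pick 0 [1->0 ok]
  10: obs=x cand={1} pick 1 [0->1 ok]

0,1,0,1,2,1,2,0,1,0,1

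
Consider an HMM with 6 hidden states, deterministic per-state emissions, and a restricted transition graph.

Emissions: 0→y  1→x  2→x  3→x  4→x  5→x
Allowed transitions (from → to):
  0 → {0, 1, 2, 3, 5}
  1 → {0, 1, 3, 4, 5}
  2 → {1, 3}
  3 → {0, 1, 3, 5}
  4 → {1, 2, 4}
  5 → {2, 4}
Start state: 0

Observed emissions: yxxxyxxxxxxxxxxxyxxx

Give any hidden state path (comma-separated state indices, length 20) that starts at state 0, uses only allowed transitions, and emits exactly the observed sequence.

0,5,2,1,0,3,5,4,1,5,4,2,3,5,2,3,0,3,5,4

  0: obs=y cand={0} pick 0 [start]
  1: obs=x cand={1,2,3,4,5} pick 5 [0->5 ok]
  2: obs=x cand={1,2,3,4,5} pick 2 [5->2 ok]
  3: obs=x cand={1,2,3,4,5} pick 1 [2->1 ok]
  4: obs=y cand={0} pick 0 [1->0 ok]
  5: obs=x cand={1,2,3,4,5} pick 3 [0->3 ok]
  6: obs=x cand={1,2,3,4,5} pick 5 [3->5 ok]
  7: obs=x cand={1,2,3,4,5} pick 4 [5->4 ok]
  8: obs=x cand={1,2,3,4,5} pick 1 [4->1 ok]
  9: obs=x cand={1,2,3,4,5} pick 5 [1->5 ok]
  10: obs=x cand={1,2,3,4,5} pick 4 [5->4 ok]
  11: obs=x cand={1,2,3,4,5} pick 2 [4->2 ok]
  12: obs=x cand={1,2,3,4,5} pick 3 [2->3 ok]
  13: obs=x cand={1,2,3,4,5} pick 5 [3->5 ok]
  14: obs=x cand={1,2,3,4,5} pick 2 [5->2 ok]
  15: obs=x cand={1,2,3,4,5} pick 3 [2->3 ok]
  16: obs=y cand={0} pick 0 [3->0 ok]
  17: obs=x cand={1,2,3,4,5} pick 3 [0->3 ok]
  18: obs=x cand={1,2,3,4,5} pick 5 [3->5 ok]
  19: obs=x cand={1,2,3,4,5} pick 4 [5->4 ok]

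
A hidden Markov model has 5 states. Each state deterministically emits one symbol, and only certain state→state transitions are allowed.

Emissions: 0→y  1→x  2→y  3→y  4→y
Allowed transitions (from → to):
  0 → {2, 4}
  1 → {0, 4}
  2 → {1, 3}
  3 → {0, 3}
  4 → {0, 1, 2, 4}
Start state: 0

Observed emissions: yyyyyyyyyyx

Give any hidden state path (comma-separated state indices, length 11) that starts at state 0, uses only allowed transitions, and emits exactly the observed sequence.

0,4,4,0,2,3,3,3,0,2,1

  0: obs=y cand={0,2,3,4} pick 0 [start]
  1: obs=y cand={0,2,3,4} pick 4 [0->4 ok]
  2: obs=y cand={0,2,3,4} pick 4 [4->4 ok]
  3: obs=y cand={0,2,3,4} pick 0 [4->0 ok]
  4: obs=y cand={0,2,3,4} pick 2 [0->2 ok]
  5: obs=y cand={0,2,3,4} pick 3 [2->3 ok]
  6: obs=y cand={0,2,3,4} pick 3 [3->3 ok]
  7: obs=y cand={0,2,3,4} pick 3 [3->3 ok]
  8: obs=y cand={0,2,3,4} pick 0 [3->0 ok]
  9: obs=y cand={0,2,3,4} pick 2 [0->2 ok]
  10: obs=x cand={1} pick 1 [2->1 ok]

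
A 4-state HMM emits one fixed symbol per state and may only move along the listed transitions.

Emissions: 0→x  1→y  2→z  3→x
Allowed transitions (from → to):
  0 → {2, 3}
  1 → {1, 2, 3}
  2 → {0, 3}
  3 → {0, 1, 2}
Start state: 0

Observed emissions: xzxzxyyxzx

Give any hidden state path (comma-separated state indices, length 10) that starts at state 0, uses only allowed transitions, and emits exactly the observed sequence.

  0: obs=x cand={0,3} pick 0 [start]
  1: obs=z cand={2} pick 2 [0->2 ok]
  2: obs=x cand={0,3} pick 0 [2->0 ok]
  3: obs=z cand={2} pick 2 [0->2 ok]
  4: obs=x cand={0,3} pick 3 [2->3 ok]
  5: obs=y cand={1} pick 1 [3->1 ok]
  6: obs=y cand={1} pick 1 [1->1 ok]
  7: obs=x cand={0,3} pick 3 [1->3 ok]
  8: obs=z cand={2} pick 2 [3->2 ok]
  9: obs=x cand={0,3} pick 0 [2->0 ok]

0,2,0,2,3,1,1,3,2,0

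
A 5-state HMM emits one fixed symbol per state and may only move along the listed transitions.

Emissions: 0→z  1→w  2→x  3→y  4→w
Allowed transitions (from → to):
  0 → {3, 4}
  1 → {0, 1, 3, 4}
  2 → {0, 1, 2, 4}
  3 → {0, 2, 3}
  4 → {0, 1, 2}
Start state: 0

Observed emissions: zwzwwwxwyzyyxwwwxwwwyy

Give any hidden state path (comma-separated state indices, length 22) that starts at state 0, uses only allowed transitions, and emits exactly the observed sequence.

0,4,0,4,1,4,2,1,3,0,3,3,2,1,1,4,2,4,1,1,3,3

  t0 'z' -> {0}, take 0 (start)
  t1 'w' -> {1,4}, take 4 (0->4 ok)
  t2 'z' -> {0}, take 0 (4->0 ok)
  t3 'w' -> {1,4}, take 4 (0->4 ok)
  t4 'w' -> {1,4}, take 1 (4->1 ok)
  t5 'w' -> {1,4}, take 4 (1->4 ok)
  t6 'x' -> {2}, take 2 (4->2 ok)
  t7 'w' -> {1,4}, take 1 (2->1 ok)
  t8 'y' -> {3}, take 3 (1->3 ok)
  t9 'z' -> {0}, take 0 (3->0 ok)
  t10 'y' -> {3}, take 3 (0->3 ok)
  t11 'y' -> {3}, take 3 (3->3 ok)
  t12 'x' -> {2}, take 2 (3->2 ok)
  t13 'w' -> {1,4}, take 1 (2->1 ok)
  t14 'w' -> {1,4}, take 1 (1->1 ok)
  t15 'w' -> {1,4}, take 4 (1->4 ok)
  t16 'x' -> {2}, take 2 (4->2 ok)
  t17 'w' -> {1,4}, take 4 (2->4 ok)
  t18 'w' -> {1,4}, take 1 (4->1 ok)
  t19 'w' -> {1,4}, take 1 (1->1 ok)
  t20 'y' -> {3}, take 3 (1->3 ok)
  t21 'y' -> {3}, take 3 (3->3 ok)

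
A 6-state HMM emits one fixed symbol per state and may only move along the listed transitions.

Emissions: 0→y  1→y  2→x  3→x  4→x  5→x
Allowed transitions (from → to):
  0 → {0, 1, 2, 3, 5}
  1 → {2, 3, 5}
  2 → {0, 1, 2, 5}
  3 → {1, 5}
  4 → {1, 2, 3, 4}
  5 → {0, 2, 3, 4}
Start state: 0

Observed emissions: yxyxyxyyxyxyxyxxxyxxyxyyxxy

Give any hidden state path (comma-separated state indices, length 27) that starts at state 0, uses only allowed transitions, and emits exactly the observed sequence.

  0: obs=y cand={0,1} pick 0 [start]
  1: obs=x cand={2,3,4,5} pick 3 [0->3 ok]
  2: obs=y cand={0,1} pick 1 [3->1 ok]
  3: obs=x cand={2,3,4,5} pick 2 [1->2 ok]
  4: obs=y cand={0,1} pick 0 [2->0 ok]
  5: obs=x cand={2,3,4,5} pick 5 [0->5 ok]
  6: obs=y cand={0,1} pick 0 [5->0 ok]
  7: obs=y cand={0,1} pick 0 [0->0 ok]
  8: obs=x cand={2,3,4,5} pick 5 [0->5 ok]
  9: obs=y cand={0,1} pick 0 [5->0 ok]
  10: obs=x cand={2,3,4,5} pick 5 [0->5 ok]
  11: obs=y cand={0,1} pick 0 [5->0 ok]
  12: obs=x cand={2,3,4,5} pick 2 [0->2 ok]
  13: obs=y cand={0,1} pick 1 [2->1 ok]
  14: obs=x cand={2,3,4,5} pick 5 [1->5 ok]
  15: obs=x cand={2,3,4,5} pick 2 [5->2 ok]
  16: obs=x cand={2,3,4,5} pick 2 [2->2 ok]
  17: obs=y cand={0,1} pick 1 [2->1 ok]
  18: obs=x cand={2,3,4,5} pick 5 [1->5 ok]
  19: obs=x cand={2,3,4,5} pick 2 [5->2 ok]
  20: obs=y cand={0,1} pick 1 [2->1 ok]
  21: obs=x cand={2,3,4,5} pick 5 [1->5 ok]
  22: obs=y cand={0,1} pick 0 [5->0 ok]
  23: obs=y cand={0,1} pick 1 [0->1 ok]
  24: obs=x cand={2,3,4,5} pick 5 [1->5 ok]
  25: obs=x cand={2,3,4,5} pick 2 [5->2 ok]
  26: obs=y cand={0,1} pick 1 [2->1 ok]

0,3,1,2,0,5,0,0,5,0,5,0,2,1,5,2,2,1,5,2,1,5,0,1,5,2,1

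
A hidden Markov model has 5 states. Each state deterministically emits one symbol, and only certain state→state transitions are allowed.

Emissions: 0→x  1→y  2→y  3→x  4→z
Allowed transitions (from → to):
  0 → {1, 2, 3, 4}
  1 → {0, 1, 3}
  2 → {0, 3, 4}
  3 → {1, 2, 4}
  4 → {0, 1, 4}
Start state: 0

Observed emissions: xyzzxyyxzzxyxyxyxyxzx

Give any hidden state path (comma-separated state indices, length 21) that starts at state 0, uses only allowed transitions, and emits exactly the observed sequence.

0,2,4,4,0,1,1,3,4,4,0,1,3,1,3,1,0,2,0,4,0

  0: obs=x cand={0,3} pick 0 [start]
  1: obs=y cand={1,2} pick 2 [0->2 ok]
  2: obs=z cand={4} pick 4 [2->4 ok]
  3: obs=z cand={4} pick 4 [4->4 ok]
  4: obs=x cand={0,3} pick 0 [4->0 ok]
  5: obs=y cand={1,2} pick 1 [0->1 ok]
  6: obs=y cand={1,2} pick 1 [1->1 ok]
  7: obs=x cand={0,3} pick 3 [1->3 ok]
  8: obs=z cand={4} pick 4 [3->4 ok]
  9: obs=z cand={4} pick 4 [4->4 ok]
  10: obs=x cand={0,3} pick 0 [4->0 ok]
  11: obs=y cand={1,2} pick 1 [0->1 ok]
  12: obs=x cand={0,3} pick 3 [1->3 ok]
  13: obs=y cand={1,2} pick 1 [3->1 ok]
  14: obs=x cand={0,3} pick 3 [1->3 ok]
  15: obs=y cand={1,2} pick 1 [3->1 ok]
  16: obs=x cand={0,3} pick 0 [1->0 ok]
  17: obs=y cand={1,2} pick 2 [0->2 ok]
  18: obs=x cand={0,3} pick 0 [2->0 ok]
  19: obs=z cand={4} pick 4 [0->4 ok]
  20: obs=x cand={0,3} pick 0 [4->0 ok]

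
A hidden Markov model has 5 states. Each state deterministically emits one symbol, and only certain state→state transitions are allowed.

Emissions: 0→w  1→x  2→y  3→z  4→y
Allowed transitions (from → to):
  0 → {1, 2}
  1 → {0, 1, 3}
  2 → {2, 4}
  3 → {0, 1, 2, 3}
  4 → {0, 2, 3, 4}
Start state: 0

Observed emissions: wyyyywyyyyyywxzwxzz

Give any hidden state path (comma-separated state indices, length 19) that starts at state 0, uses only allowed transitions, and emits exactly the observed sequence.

0,2,2,2,4,0,2,2,2,4,2,4,0,1,3,0,1,3,3

  0: obs=w cand={0} pick 0 [start]
  1: obs=y cand={2,4} pick 2 [0->2 ok]
  2: obs=y cand={2,4} pick 2 [2->2 ok]
  3: obs=y cand={2,4} pick 2 [2->2 ok]
  4: obs=y cand={2,4} pick 4 [2->4 ok]
  5: obs=w cand={0} pick 0 [4->0 ok]
  6: obs=y cand={2,4} pick 2 [0->2 ok]
  7: obs=y cand={2,4} pick 2 [2->2 ok]
  8: obs=y cand={2,4} pick 2 [2->2 ok]
  9: obs=y cand={2,4} pick 4 [2->4 ok]
  10: obs=y cand={2,4} pick 2 [4->2 ok]
  11: obs=y cand={2,4} pick 4 [2->4 ok]
  12: obs=w cand={0} pick 0 [4->0 ok]
  13: obs=x cand={1} pick 1 [0->1 ok]
  14: obs=z cand={3} pick 3 [1->3 ok]
  15: obs=w cand={0} pick 0 [3->0 ok]
  16: obs=x cand={1} pick 1 [0->1 ok]
  17: obs=z cand={3} pick 3 [1->3 ok]
  18: obs=z cand={3} pick 3 [3->3 ok]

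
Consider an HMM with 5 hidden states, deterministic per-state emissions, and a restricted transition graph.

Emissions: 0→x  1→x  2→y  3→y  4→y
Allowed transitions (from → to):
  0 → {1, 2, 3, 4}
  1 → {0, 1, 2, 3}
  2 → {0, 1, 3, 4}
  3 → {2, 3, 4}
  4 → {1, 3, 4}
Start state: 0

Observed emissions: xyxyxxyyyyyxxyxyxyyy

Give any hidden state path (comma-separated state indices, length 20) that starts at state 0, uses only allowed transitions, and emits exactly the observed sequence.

  0: obs=x cand={0,1} pick 0 [start]
  1: obs=y cand={2,3,4} pick 2 [0->2 ok]
  2: obs=x cand={0,1} pick 1 [2->1 ok]
  3: obs=y cand={2,3,4} pick 2 [1->2 ok]
  4: obs=x cand={0,1} pick 1 [2->1 ok]
  5: obs=x cand={0,1} pick 1 [1->1 ok]
  6: obs=y cand={2,3,4} pick 3 [1->3 ok]
  7: obs=y cand={2,3,4} pick 4 [3->4 ok]
  8: obs=y cand={2,3,4} pick 3 [4->3 ok]
  9: obs=y cand={2,3,4} pick 4 [3->4 ok]
  10: obs=y cand={2,3,4} pick 4 [4->4 ok]
  11: obs=x cand={0,1} pick 1 [4->1 ok]
  12: obs=x cand={0,1} pick 0 [1->0 ok]
  13: obs=y cand={2,3,4} pick 2 [0->2 ok]
  14: obs=x cand={0,1} pick 0 [2->0 ok]
  15: obs=y cand={2,3,4} pick 4 [0->4 ok]
  16: obs=x cand={0,1} pick 1 [4->1 ok]
  17: obs=y cand={2,3,4} pick 3 [1->3 ok]
  18: obs=y cand={2,3,4} pick 4 [3->4 ok]
  19: obs=y cand={2,3,4} pick 4 [4->4 ok]

0,2,1,2,1,1,3,4,3,4,4,1,0,2,0,4,1,3,4,4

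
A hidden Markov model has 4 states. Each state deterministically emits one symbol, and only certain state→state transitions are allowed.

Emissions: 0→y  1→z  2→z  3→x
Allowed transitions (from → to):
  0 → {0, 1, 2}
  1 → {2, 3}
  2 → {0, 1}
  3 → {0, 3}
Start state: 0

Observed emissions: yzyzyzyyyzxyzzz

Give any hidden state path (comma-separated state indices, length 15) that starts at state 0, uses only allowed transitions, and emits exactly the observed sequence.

  0: obs=y cand={0} pick 0 [start]
  1: obs=z cand={1,2} pick 2 [0->2 ok]
  2: obs=y cand={0} pick 0 [2->0 ok]
  3: obs=z cand={1,2} pick 2 [0->2 ok]
  4: obs=y cand={0} pick 0 [2->0 ok]
  5: obs=z cand={1,2} pick 2 [0->2 ok]
  6: obs=y cand={0} pick 0 [2->0 ok]
  7: obs=y cand={0} pick 0 [0->0 ok]
  8: obs=y cand={0} pick 0 [0->0 ok]
  9: obs=z cand={1,2} pick 1 [0->1 ok]
  10: obs=x cand={3} pick 3 [1->3 ok]
  11: obs=y cand={0} pick 0 [3->0 ok]
  12: obs=z cand={1,2} pick 2 [0->2 ok]
  13: obs=z cand={1,2} pick 1 [2->1 ok]
  14: obs=z cand={1,2} pick 2 [1->2 ok]

0,2,0,2,0,2,0,0,0,1,3,0,2,1,2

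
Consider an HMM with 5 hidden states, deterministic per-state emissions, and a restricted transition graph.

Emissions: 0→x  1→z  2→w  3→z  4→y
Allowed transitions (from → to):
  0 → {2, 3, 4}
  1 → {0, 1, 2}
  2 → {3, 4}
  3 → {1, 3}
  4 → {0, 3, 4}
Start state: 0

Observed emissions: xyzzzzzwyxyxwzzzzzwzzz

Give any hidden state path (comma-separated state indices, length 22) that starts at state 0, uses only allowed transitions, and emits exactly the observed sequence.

  0: obs=x cand={0} pick 0 [start]
  1: obs=y cand={4} pick 4 [0->4 ok]
  2: obs=z cand={1,3} pick 3 [4->3 ok]
  3: obs=z cand={1,3} pick 3 [3->3 ok]
  4: obs=z cand={1,3} pick 3 [3->3 ok]
  5: obs=z cand={1,3} pick 3 [3->3 ok]
  6: obs=z cand={1,3} pick 1 [3->1 ok]
  7: obs=w cand={2} pick 2 [1->2 ok]
  8: obs=y cand={4} pick 4 [2->4 ok]
  9: obs=x cand={0} pick 0 [4->0 ok]
  10: obs=y cand={4} pick 4 [0->4 ok]
  11: obs=x cand={0} pick 0 [4->0 ok]
  12: obs=w cand={2} pick 2 [0->2 ok]
  13: obs=z cand={1,3} pick 3 [2->3 ok]
  14: obs=z cand={1,3} pick 3 [3->3 ok]
  15: obs=z cand={1,3} pick 1 [3->1 ok]
  16: obs=z cand={1,3} pick 1 [1->1 ok]
  17: obs=z cand={1,3} pick 1 [1->1 ok]
  18: obs=w cand={2} pick 2 [1->2 ok]
  19: obs=z cand={1,3} pick 3 [2->3 ok]
  20: obs=z cand={1,3} pick 1 [3->1 ok]
  21: obs=z cand={1,3} pick 1 [1->1 ok]

0,4,3,3,3,3,1,2,4,0,4,0,2,3,3,1,1,1,2,3,1,1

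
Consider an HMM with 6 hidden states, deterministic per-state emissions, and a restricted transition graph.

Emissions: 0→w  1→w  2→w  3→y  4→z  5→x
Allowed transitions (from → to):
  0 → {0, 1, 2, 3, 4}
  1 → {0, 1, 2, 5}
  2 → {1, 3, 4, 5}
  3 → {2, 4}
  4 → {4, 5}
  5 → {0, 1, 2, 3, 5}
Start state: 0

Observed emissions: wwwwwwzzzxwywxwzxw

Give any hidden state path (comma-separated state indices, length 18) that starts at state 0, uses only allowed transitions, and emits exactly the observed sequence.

0,2,1,1,0,0,4,4,4,5,2,3,2,5,2,4,5,0

  t0 'w' -> {0,1,2}, take 0 (start)
  t1 'w' -> {0,1,2}, take 2 (0->2 ok)
  t2 'w' -> {0,1,2}, take 1 (2->1 ok)
  t3 'w' -> {0,1,2}, take 1 (1->1 ok)
  t4 'w' -> {0,1,2}, take 0 (1->0 ok)
  t5 'w' -> {0,1,2}, take 0 (0->0 ok)
  t6 'z' -> {4}, take 4 (0->4 ok)
  t7 'z' -> {4}, take 4 (4->4 ok)
  t8 'z' -> {4}, take 4 (4->4 ok)
  t9 'x' -> {5}, take 5 (4->5 ok)
  t10 'w' -> {0,1,2}, take 2 (5->2 ok)
  t11 'y' -> {3}, take 3 (2->3 ok)
  t12 'w' -> {0,1,2}, take 2 (3->2 ok)
  t13 'x' -> {5}, take 5 (2->5 ok)
  t14 'w' -> {0,1,2}, take 2 (5->2 ok)
  t15 'z' -> {4}, take 4 (2->4 ok)
  t16 'x' -> {5}, take 5 (4->5 ok)
  t17 'w' -> {0,1,2}, take 0 (5->0 ok)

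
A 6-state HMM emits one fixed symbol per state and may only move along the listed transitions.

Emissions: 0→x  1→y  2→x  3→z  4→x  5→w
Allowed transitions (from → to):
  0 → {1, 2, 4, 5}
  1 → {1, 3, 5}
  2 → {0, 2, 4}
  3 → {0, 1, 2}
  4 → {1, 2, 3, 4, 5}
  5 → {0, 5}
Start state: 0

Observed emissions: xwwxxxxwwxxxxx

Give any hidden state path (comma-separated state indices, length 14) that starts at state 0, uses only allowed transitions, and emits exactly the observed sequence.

  t0 'x' -> {0,2,4}, take 0 (start)
  t1 'w' -> {5}, take 5 (0->5 ok)
  t2 'w' -> {5}, take 5 (5->5 ok)
  t3 'x' -> {0,2,4}, take 0 (5->0 ok)
  t4 'x' -> {0,2,4}, take 2 (0->2 ok)
  t5 'x' -> {0,2,4}, take 0 (2->0 ok)
  t6 'x' -> {0,2,4}, take 4 (0->4 ok)
  t7 'w' -> {5}, take 5 (4->5 ok)
  t8 'w' -> {5}, take 5 (5->5 ok)
  t9 'x' -> {0,2,4}, take 0 (5->0 ok)
  t10 'x' -> {0,2,4}, take 2 (0->2 ok)
  t11 'x' -> {0,2,4}, take 0 (2->0 ok)
  t12 'x' -> {0,2,4}, take 2 (0->2 ok)
  t13 'x' -> {0,2,4}, take 4 (2->4 ok)

0,5,5,0,2,0,4,5,5,0,2,0,2,4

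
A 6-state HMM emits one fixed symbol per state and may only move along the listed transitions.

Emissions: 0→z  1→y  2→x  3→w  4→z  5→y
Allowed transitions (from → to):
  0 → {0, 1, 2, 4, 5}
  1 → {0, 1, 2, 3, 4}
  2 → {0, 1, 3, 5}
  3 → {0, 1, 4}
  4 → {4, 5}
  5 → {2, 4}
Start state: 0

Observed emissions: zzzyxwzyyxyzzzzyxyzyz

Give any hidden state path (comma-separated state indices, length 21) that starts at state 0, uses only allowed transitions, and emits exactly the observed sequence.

0,0,4,5,2,3,0,1,1,2,5,4,4,4,4,5,2,1,4,5,4

  pos 0: z in {0,4}, choose 0; start
  pos 1: z in {0,4}, choose 0; 0->0 ok
  pos 2: z in {0,4}, choose 4; 0->4 ok
  pos 3: y in {1,5}, choose 5; 4->5 ok
  pos 4: x in {2}, choose 2; 5->2 ok
  pos 5: w in {3}, choose 3; 2->3 ok
  pos 6: z in {0,4}, choose 0; 3->0 ok
  pos 7: y in {1,5}, choose 1; 0->1 ok
  pos 8: y in {1,5}, choose 1; 1->1 ok
  pos 9: x in {2}, choose 2; 1->2 ok
  pos 10: y in {1,5}, choose 5; 2->5 ok
  pos 11: z in {0,4}, choose 4; 5->4 ok
  pos 12: z in {0,4}, choose 4; 4->4 ok
  pos 13: z in {0,4}, choose 4; 4->4 ok
  pos 14: z in {0,4}, choose 4; 4->4 ok
  pos 15: y in {1,5}, choose 5; 4->5 ok
  pos 16: x in {2}, choose 2; 5->2 ok
  pos 17: y in {1,5}, choose 1; 2->1 ok
  pos 18: z in {0,4}, choose 4; 1->4 ok
  pos 19: y in {1,5}, choose 5; 4->5 ok
  pos 20: z in {0,4}, choose 4; 5->4 ok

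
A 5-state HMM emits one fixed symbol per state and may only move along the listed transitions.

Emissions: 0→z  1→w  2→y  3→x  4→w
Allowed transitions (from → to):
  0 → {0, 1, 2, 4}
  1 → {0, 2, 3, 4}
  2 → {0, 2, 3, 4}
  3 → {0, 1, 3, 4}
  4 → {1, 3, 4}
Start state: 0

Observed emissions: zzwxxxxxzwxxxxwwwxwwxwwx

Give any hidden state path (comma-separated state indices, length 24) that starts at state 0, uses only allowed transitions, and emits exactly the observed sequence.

  0: obs=z cand={0} pick 0 [start]
  1: obs=z cand={0} pick 0 [0->0 ok]
  2: obs=w cand={1,4} pick 4 [0->4 ok]
  3: obs=x cand={3} pick 3 [4->3 ok]
  4: obs=x cand={3} pick 3 [3->3 ok]
  5: obs=x cand={3} pick 3 [3->3 ok]
  6: obs=x cand={3} pick 3 [3->3 ok]
  7: obs=x cand={3} pick 3 [3->3 ok]
  8: obs=z cand={0} pick 0 [3->0 ok]
  9: obs=w cand={1,4} pick 4 [0->4 ok]
  10: obs=x cand={3} pick 3 [4->3 ok]
  11: obs=x cand={3} pick 3 [3->3 ok]
  12: obs=x cand={3} pick 3 [3->3 ok]
  13: obs=x cand={3} pick 3 [3->3 ok]
  14: obs=w cand={1,4} pick 4 [3->4 ok]
  15: obs=w cand={1,4} pick 4 [4->4 ok]
  16: obs=w cand={1,4} pick 4 [4->4 ok]
  17: obs=x cand={3} pick 3 [4->3 ok]
  18: obs=w cand={1,4} pick 4 [3->4 ok]
  19: obs=w cand={1,4} pick 1 [4->1 ok]
  20: obs=x cand={3} pick 3 [1->3 ok]
  21: obs=w cand={1,4} pick 1 [3->1 ok]
  22: obs=w cand={1,4} pick 4 [1->4 ok]
  23: obs=x cand={3} pick 3 [4->3 ok]

0,0,4,3,3,3,3,3,0,4,3,3,3,3,4,4,4,3,4,1,3,1,4,3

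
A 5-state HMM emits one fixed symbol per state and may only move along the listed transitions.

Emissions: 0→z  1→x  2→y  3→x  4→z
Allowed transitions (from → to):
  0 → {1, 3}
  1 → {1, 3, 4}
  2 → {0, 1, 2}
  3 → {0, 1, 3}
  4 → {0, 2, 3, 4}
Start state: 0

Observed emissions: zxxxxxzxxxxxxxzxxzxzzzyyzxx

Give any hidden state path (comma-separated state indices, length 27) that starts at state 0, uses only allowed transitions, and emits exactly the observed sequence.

  t0 'z' -> {0,4}, take 0 (start)
  t1 'x' -> {1,3}, take 1 (0->1 ok)
  t2 'x' -> {1,3}, take 3 (1->3 ok)
  t3 'x' -> {1,3}, take 3 (3->3 ok)
  t4 'x' -> {1,3}, take 3 (3->3 ok)
  t5 'x' -> {1,3}, take 3 (3->3 ok)
  t6 'z' -> {0,4}, take 0 (3->0 ok)
  t7 'x' -> {1,3}, take 1 (0->1 ok)
  t8 'x' -> {1,3}, take 1 (1->1 ok)
  t9 'x' -> {1,3}, take 1 (1->1 ok)
  t10 'x' -> {1,3}, take 1 (1->1 ok)
  t11 'x' -> {1,3}, take 1 (1->1 ok)
  t12 'x' -> {1,3}, take 1 (1->1 ok)
  t13 'x' -> {1,3}, take 3 (1->3 ok)
  t14 'z' -> {0,4}, take 0 (3->0 ok)
  t15 'x' -> {1,3}, take 3 (0->3 ok)
  t16 'x' -> {1,3}, take 3 (3->3 ok)
  t17 'z' -> {0,4}, take 0 (3->0 ok)
  t18 'x' -> {1,3}, take 1 (0->1 ok)
  t19 'z' -> {0,4}, take 4 (1->4 ok)
  t20 'z' -> {0,4}, take 4 (4->4 ok)
  t21 'z' -> {0,4}, take 4 (4->4 ok)
  t22 'y' -> {2}, take 2 (4->2 ok)
  t23 'y' -> {2}, take 2 (2->2 ok)
  t24 'z' -> {0,4}, take 0 (2->0 ok)
  t25 'x' -> {1,3}, take 1 (0->1 ok)
  t26 'x' -> {1,3}, take 1 (1->1 ok)

0,1,3,3,3,3,0,1,1,1,1,1,1,3,0,3,3,0,1,4,4,4,2,2,0,1,1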